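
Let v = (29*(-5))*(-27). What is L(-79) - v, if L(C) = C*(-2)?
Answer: -3757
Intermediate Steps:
L(C) = -2*C
v = 3915 (v = -145*(-27) = 3915)
L(-79) - v = -2*(-79) - 1*3915 = 158 - 3915 = -3757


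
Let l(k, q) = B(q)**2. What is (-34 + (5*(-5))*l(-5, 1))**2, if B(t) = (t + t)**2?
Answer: 188356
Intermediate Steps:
B(t) = 4*t**2 (B(t) = (2*t)**2 = 4*t**2)
l(k, q) = 16*q**4 (l(k, q) = (4*q**2)**2 = 16*q**4)
(-34 + (5*(-5))*l(-5, 1))**2 = (-34 + (5*(-5))*(16*1**4))**2 = (-34 - 400)**2 = (-434)**2 = 188356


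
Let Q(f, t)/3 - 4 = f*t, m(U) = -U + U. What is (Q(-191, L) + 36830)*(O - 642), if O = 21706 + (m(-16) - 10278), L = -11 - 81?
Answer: 965972588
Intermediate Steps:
m(U) = 0
L = -92
Q(f, t) = 12 + 3*f*t (Q(f, t) = 12 + 3*(f*t) = 12 + 3*f*t)
O = 11428 (O = 21706 + (0 - 10278) = 21706 - 10278 = 11428)
(Q(-191, L) + 36830)*(O - 642) = ((12 + 3*(-191)*(-92)) + 36830)*(11428 - 642) = ((12 + 52716) + 36830)*10786 = (52728 + 36830)*10786 = 89558*10786 = 965972588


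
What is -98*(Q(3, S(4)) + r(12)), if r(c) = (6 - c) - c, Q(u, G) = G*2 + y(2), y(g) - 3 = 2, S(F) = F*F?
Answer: -1862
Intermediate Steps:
S(F) = F²
y(g) = 5 (y(g) = 3 + 2 = 5)
Q(u, G) = 5 + 2*G (Q(u, G) = G*2 + 5 = 2*G + 5 = 5 + 2*G)
r(c) = 6 - 2*c
-98*(Q(3, S(4)) + r(12)) = -98*((5 + 2*4²) + (6 - 2*12)) = -98*((5 + 2*16) + (6 - 24)) = -98*((5 + 32) - 18) = -98*(37 - 18) = -98*19 = -1862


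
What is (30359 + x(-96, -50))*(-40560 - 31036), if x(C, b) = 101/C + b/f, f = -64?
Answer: -26082762881/12 ≈ -2.1736e+9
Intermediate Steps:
x(C, b) = 101/C - b/64 (x(C, b) = 101/C + b/(-64) = 101/C + b*(-1/64) = 101/C - b/64)
(30359 + x(-96, -50))*(-40560 - 31036) = (30359 + (101/(-96) - 1/64*(-50)))*(-40560 - 31036) = (30359 + (101*(-1/96) + 25/32))*(-71596) = (30359 + (-101/96 + 25/32))*(-71596) = (30359 - 13/48)*(-71596) = (1457219/48)*(-71596) = -26082762881/12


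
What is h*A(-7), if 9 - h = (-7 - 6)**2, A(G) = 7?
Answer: -1120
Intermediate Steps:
h = -160 (h = 9 - (-7 - 6)**2 = 9 - 1*(-13)**2 = 9 - 1*169 = 9 - 169 = -160)
h*A(-7) = -160*7 = -1120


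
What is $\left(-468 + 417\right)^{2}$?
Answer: $2601$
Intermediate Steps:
$\left(-468 + 417\right)^{2} = \left(-51\right)^{2} = 2601$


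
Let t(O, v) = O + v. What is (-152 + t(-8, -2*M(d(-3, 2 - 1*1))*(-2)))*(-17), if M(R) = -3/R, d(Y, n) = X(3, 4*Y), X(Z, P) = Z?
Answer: 2788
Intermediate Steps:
d(Y, n) = 3
(-152 + t(-8, -2*M(d(-3, 2 - 1*1))*(-2)))*(-17) = (-152 + (-8 - (-6)/3*(-2)))*(-17) = (-152 + (-8 - 2*(-1)*(-2)))*(-17) = (-152 + (-8 + 2*(-2)))*(-17) = (-152 + (-8 - 4))*(-17) = (-152 - 12)*(-17) = -164*(-17) = 2788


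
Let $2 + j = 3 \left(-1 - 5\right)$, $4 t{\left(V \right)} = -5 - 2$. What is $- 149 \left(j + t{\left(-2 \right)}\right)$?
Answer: $\frac{12963}{4} \approx 3240.8$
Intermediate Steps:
$t{\left(V \right)} = - \frac{7}{4}$ ($t{\left(V \right)} = \frac{-5 - 2}{4} = \frac{1}{4} \left(-7\right) = - \frac{7}{4}$)
$j = -20$ ($j = -2 + 3 \left(-1 - 5\right) = -2 + 3 \left(-6\right) = -2 - 18 = -20$)
$- 149 \left(j + t{\left(-2 \right)}\right) = - 149 \left(-20 - \frac{7}{4}\right) = \left(-149\right) \left(- \frac{87}{4}\right) = \frac{12963}{4}$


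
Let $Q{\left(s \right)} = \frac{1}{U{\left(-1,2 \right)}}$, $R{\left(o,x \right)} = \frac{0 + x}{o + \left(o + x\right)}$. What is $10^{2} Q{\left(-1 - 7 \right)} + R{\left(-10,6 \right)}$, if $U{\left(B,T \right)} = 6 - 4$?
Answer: $\frac{347}{7} \approx 49.571$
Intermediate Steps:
$R{\left(o,x \right)} = \frac{x}{x + 2 o}$
$U{\left(B,T \right)} = 2$
$Q{\left(s \right)} = \frac{1}{2}$
$10^{2} Q{\left(-1 - 7 \right)} + R{\left(-10,6 \right)} = 10^{2} \cdot \frac{1}{2} + \frac{6}{6 + 2 \left(-10\right)} = 100 \cdot \frac{1}{2} + \frac{6}{6 - 20} = 50 + \frac{6}{-14} = 50 + 6 \left(- \frac{1}{14}\right) = 50 - \frac{3}{7} = \frac{347}{7}$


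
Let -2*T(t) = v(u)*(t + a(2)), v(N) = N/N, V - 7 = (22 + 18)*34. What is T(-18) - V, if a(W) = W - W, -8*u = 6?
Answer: -1358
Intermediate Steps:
u = -¾ (u = -⅛*6 = -¾ ≈ -0.75000)
V = 1367 (V = 7 + (22 + 18)*34 = 7 + 40*34 = 7 + 1360 = 1367)
v(N) = 1
a(W) = 0
T(t) = -t/2 (T(t) = -(t + 0)/2 = -t/2)
T(-18) - V = -½*(-18) - 1*1367 = 9 - 1367 = -1358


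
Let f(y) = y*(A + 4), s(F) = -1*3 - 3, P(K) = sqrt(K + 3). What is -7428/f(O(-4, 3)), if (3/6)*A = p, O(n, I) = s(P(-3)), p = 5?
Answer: 619/7 ≈ 88.429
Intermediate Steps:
P(K) = sqrt(3 + K)
s(F) = -6 (s(F) = -3 - 3 = -6)
O(n, I) = -6
A = 10 (A = 2*5 = 10)
f(y) = 14*y (f(y) = y*(10 + 4) = y*14 = 14*y)
-7428/f(O(-4, 3)) = -7428/(14*(-6)) = -7428/(-84) = -7428*(-1/84) = 619/7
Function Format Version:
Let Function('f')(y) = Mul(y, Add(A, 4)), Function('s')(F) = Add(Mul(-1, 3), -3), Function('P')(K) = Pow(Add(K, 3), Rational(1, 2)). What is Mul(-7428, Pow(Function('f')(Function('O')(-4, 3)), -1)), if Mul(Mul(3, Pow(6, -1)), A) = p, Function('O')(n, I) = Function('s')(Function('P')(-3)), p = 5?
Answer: Rational(619, 7) ≈ 88.429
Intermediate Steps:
Function('P')(K) = Pow(Add(3, K), Rational(1, 2))
Function('s')(F) = -6 (Function('s')(F) = Add(-3, -3) = -6)
Function('O')(n, I) = -6
A = 10 (A = Mul(2, 5) = 10)
Function('f')(y) = Mul(14, y) (Function('f')(y) = Mul(y, Add(10, 4)) = Mul(y, 14) = Mul(14, y))
Mul(-7428, Pow(Function('f')(Function('O')(-4, 3)), -1)) = Mul(-7428, Pow(Mul(14, -6), -1)) = Mul(-7428, Pow(-84, -1)) = Mul(-7428, Rational(-1, 84)) = Rational(619, 7)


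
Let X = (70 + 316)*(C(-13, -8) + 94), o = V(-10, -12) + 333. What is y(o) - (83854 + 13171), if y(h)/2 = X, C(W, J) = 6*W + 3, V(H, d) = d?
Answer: -82357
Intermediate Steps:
o = 321 (o = -12 + 333 = 321)
C(W, J) = 3 + 6*W
X = 7334 (X = (70 + 316)*((3 + 6*(-13)) + 94) = 386*((3 - 78) + 94) = 386*(-75 + 94) = 386*19 = 7334)
y(h) = 14668 (y(h) = 2*7334 = 14668)
y(o) - (83854 + 13171) = 14668 - (83854 + 13171) = 14668 - 1*97025 = 14668 - 97025 = -82357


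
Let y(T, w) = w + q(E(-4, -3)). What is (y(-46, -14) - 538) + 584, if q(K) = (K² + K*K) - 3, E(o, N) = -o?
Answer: 61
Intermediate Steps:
q(K) = -3 + 2*K² (q(K) = (K² + K²) - 3 = 2*K² - 3 = -3 + 2*K²)
y(T, w) = 29 + w (y(T, w) = w + (-3 + 2*(-1*(-4))²) = w + (-3 + 2*4²) = w + (-3 + 2*16) = w + (-3 + 32) = w + 29 = 29 + w)
(y(-46, -14) - 538) + 584 = ((29 - 14) - 538) + 584 = (15 - 538) + 584 = -523 + 584 = 61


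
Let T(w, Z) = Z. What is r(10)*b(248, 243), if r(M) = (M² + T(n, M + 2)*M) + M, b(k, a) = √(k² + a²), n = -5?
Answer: 230*√120553 ≈ 79858.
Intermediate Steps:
b(k, a) = √(a² + k²)
r(M) = M + M² + M*(2 + M) (r(M) = (M² + (M + 2)*M) + M = (M² + (2 + M)*M) + M = (M² + M*(2 + M)) + M = M + M² + M*(2 + M))
r(10)*b(248, 243) = (10*(3 + 2*10))*√(243² + 248²) = (10*(3 + 20))*√(59049 + 61504) = (10*23)*√120553 = 230*√120553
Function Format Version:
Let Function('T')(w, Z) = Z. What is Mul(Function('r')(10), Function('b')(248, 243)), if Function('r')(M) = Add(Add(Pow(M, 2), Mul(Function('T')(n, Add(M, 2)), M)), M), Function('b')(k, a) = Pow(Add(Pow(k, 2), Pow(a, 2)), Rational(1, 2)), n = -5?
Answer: Mul(230, Pow(120553, Rational(1, 2))) ≈ 79858.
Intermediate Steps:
Function('b')(k, a) = Pow(Add(Pow(a, 2), Pow(k, 2)), Rational(1, 2))
Function('r')(M) = Add(M, Pow(M, 2), Mul(M, Add(2, M))) (Function('r')(M) = Add(Add(Pow(M, 2), Mul(Add(M, 2), M)), M) = Add(Add(Pow(M, 2), Mul(Add(2, M), M)), M) = Add(Add(Pow(M, 2), Mul(M, Add(2, M))), M) = Add(M, Pow(M, 2), Mul(M, Add(2, M))))
Mul(Function('r')(10), Function('b')(248, 243)) = Mul(Mul(10, Add(3, Mul(2, 10))), Pow(Add(Pow(243, 2), Pow(248, 2)), Rational(1, 2))) = Mul(Mul(10, Add(3, 20)), Pow(Add(59049, 61504), Rational(1, 2))) = Mul(Mul(10, 23), Pow(120553, Rational(1, 2))) = Mul(230, Pow(120553, Rational(1, 2)))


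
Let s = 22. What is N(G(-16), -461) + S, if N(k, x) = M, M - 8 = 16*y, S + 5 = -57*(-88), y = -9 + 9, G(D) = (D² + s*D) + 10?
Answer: 5019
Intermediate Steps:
G(D) = 10 + D² + 22*D (G(D) = (D² + 22*D) + 10 = 10 + D² + 22*D)
y = 0
S = 5011 (S = -5 - 57*(-88) = -5 + 5016 = 5011)
M = 8 (M = 8 + 16*0 = 8 + 0 = 8)
N(k, x) = 8
N(G(-16), -461) + S = 8 + 5011 = 5019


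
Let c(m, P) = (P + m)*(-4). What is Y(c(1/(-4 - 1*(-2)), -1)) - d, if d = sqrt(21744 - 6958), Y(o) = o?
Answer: 6 - sqrt(14786) ≈ -115.60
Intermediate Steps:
c(m, P) = -4*P - 4*m
d = sqrt(14786) ≈ 121.60
Y(c(1/(-4 - 1*(-2)), -1)) - d = (-4*(-1) - 4/(-4 - 1*(-2))) - sqrt(14786) = (4 - 4/(-4 + 2)) - sqrt(14786) = (4 - 4/(-2)) - sqrt(14786) = (4 - 4*(-1)/2) - sqrt(14786) = (4 - 4*(-1/2)) - sqrt(14786) = (4 + 2) - sqrt(14786) = 6 - sqrt(14786)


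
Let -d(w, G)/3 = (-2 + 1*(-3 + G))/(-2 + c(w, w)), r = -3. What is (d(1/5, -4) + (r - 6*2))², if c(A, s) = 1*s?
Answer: 900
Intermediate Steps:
c(A, s) = s
d(w, G) = -3*(-5 + G)/(-2 + w) (d(w, G) = -3*(-2 + 1*(-3 + G))/(-2 + w) = -3*(-2 + (-3 + G))/(-2 + w) = -3*(-5 + G)/(-2 + w))
(d(1/5, -4) + (r - 6*2))² = (3*(5 - 1*(-4))/(-2 + 1/5) + (-3 - 6*2))² = (3*(5 + 4)/(-2 + ⅕) + (-3 - 12))² = (3*9/(-9/5) - 15)² = (3*(-5/9)*9 - 15)² = (-15 - 15)² = (-30)² = 900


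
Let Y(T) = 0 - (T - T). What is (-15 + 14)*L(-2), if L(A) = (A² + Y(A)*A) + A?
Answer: -2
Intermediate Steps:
Y(T) = 0 (Y(T) = 0 - 1*0 = 0 + 0 = 0)
L(A) = A + A² (L(A) = (A² + 0*A) + A = (A² + 0) + A = A² + A = A + A²)
(-15 + 14)*L(-2) = (-15 + 14)*(-2*(1 - 2)) = -(-2)*(-1) = -1*2 = -2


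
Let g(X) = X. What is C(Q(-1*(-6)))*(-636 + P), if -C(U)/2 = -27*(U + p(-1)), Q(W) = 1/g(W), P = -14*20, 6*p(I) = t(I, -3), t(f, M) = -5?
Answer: 32976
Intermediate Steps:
p(I) = -5/6 (p(I) = (1/6)*(-5) = -5/6)
P = -280
Q(W) = 1/W
C(U) = -45 + 54*U (C(U) = -(-54)*(U - 5/6) = -(-54)*(-5/6 + U) = -2*(45/2 - 27*U) = -45 + 54*U)
C(Q(-1*(-6)))*(-636 + P) = (-45 + 54/((-1*(-6))))*(-636 - 280) = (-45 + 54/6)*(-916) = (-45 + 54*(1/6))*(-916) = (-45 + 9)*(-916) = -36*(-916) = 32976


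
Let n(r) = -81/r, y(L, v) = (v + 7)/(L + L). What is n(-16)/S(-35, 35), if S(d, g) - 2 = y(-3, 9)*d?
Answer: 243/4576 ≈ 0.053103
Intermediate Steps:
y(L, v) = (7 + v)/(2*L) (y(L, v) = (7 + v)/((2*L)) = (7 + v)*(1/(2*L)) = (7 + v)/(2*L))
S(d, g) = 2 - 8*d/3 (S(d, g) = 2 + ((1/2)*(7 + 9)/(-3))*d = 2 + ((1/2)*(-1/3)*16)*d = 2 - 8*d/3)
n(-16)/S(-35, 35) = (-81/(-16))/(2 - 8/3*(-35)) = (-81*(-1/16))/(2 + 280/3) = 81/(16*(286/3)) = (81/16)*(3/286) = 243/4576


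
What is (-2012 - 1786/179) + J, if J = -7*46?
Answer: -419572/179 ≈ -2344.0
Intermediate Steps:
J = -322
(-2012 - 1786/179) + J = (-2012 - 1786/179) - 322 = -361934/179 - 322 = -419572/179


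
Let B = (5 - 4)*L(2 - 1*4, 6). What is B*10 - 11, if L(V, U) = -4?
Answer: -51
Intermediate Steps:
B = -4 (B = (5 - 4)*(-4) = 1*(-4) = -4)
B*10 - 11 = -4*10 - 11 = -40 - 11 = -51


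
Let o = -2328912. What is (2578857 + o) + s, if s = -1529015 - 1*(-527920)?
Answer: -751150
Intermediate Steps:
s = -1001095 (s = -1529015 + 527920 = -1001095)
(2578857 + o) + s = (2578857 - 2328912) - 1001095 = 249945 - 1001095 = -751150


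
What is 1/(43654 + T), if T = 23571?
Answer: 1/67225 ≈ 1.4875e-5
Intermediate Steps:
1/(43654 + T) = 1/(43654 + 23571) = 1/67225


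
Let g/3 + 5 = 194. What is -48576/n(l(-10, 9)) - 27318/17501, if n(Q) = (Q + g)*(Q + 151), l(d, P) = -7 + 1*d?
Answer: -65078754/29314175 ≈ -2.2200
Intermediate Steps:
g = 567 (g = -15 + 3*194 = -15 + 582 = 567)
l(d, P) = -7 + d
n(Q) = (151 + Q)*(567 + Q) (n(Q) = (Q + 567)*(Q + 151) = (567 + Q)*(151 + Q) = (151 + Q)*(567 + Q))
-48576/n(l(-10, 9)) - 27318/17501 = -48576/(85617 + (-7 - 10)² + 718*(-7 - 10)) - 27318/17501 = -48576/(85617 + (-17)² + 718*(-17)) - 27318*1/17501 = -48576/(85617 + 289 - 12206) - 27318/17501 = -48576/73700 - 27318/17501 = -48576*1/73700 - 27318/17501 = -1104/1675 - 27318/17501 = -65078754/29314175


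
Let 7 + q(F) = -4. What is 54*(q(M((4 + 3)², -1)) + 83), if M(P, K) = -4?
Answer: 3888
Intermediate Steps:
q(F) = -11 (q(F) = -7 - 4 = -11)
54*(q(M((4 + 3)², -1)) + 83) = 54*(-11 + 83) = 54*72 = 3888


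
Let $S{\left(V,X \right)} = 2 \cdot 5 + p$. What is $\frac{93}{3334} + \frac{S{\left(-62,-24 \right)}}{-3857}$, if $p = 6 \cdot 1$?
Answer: $\frac{305357}{12859238} \approx 0.023746$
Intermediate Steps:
$p = 6$
$S{\left(V,X \right)} = 16$ ($S{\left(V,X \right)} = 2 \cdot 5 + 6 = 10 + 6 = 16$)
$\frac{93}{3334} + \frac{S{\left(-62,-24 \right)}}{-3857} = \frac{93}{3334} + \frac{16}{-3857} = 93 \cdot \frac{1}{3334} + 16 \left(- \frac{1}{3857}\right) = \frac{93}{3334} - \frac{16}{3857} = \frac{305357}{12859238}$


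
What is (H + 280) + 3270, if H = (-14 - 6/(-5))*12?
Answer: 16982/5 ≈ 3396.4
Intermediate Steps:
H = -768/5 (H = (-14 - 6*(-⅕))*12 = (-14 + 6/5)*12 = -64/5*12 = -768/5 ≈ -153.60)
(H + 280) + 3270 = (-768/5 + 280) + 3270 = 632/5 + 3270 = 16982/5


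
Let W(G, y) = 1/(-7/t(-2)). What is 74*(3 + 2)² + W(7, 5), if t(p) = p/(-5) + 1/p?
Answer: 129501/70 ≈ 1850.0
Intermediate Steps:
t(p) = 1/p - p/5 (t(p) = p*(-⅕) + 1/p = -p/5 + 1/p = 1/p - p/5)
W(G, y) = 1/70 (W(G, y) = 1/(-7/(1/(-2) - ⅕*(-2))) = 1/(-7/(-½ + ⅖)) = 1/(-7/(-⅒)) = 1/(-7*(-10)) = 1/70)
74*(3 + 2)² + W(7, 5) = 74*(3 + 2)² + 1/70 = 74*5² + 1/70 = 74*25 + 1/70 = 1850 + 1/70 = 129501/70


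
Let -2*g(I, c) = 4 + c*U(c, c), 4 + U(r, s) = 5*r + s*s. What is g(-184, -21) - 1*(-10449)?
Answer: 13933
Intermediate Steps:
U(r, s) = -4 + s² + 5*r (U(r, s) = -4 + (5*r + s*s) = -4 + (5*r + s²) = -4 + (s² + 5*r) = -4 + s² + 5*r)
g(I, c) = -2 - c*(-4 + c² + 5*c)/2 (g(I, c) = -(4 + c*(-4 + c² + 5*c))/2 = -2 - c*(-4 + c² + 5*c)/2)
g(-184, -21) - 1*(-10449) = (-2 - ½*(-21)*(-4 + (-21)² + 5*(-21))) - 1*(-10449) = (-2 - ½*(-21)*(-4 + 441 - 105)) + 10449 = (-2 - ½*(-21)*332) + 10449 = (-2 + 3486) + 10449 = 3484 + 10449 = 13933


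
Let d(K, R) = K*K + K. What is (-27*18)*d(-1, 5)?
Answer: 0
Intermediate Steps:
d(K, R) = K + K² (d(K, R) = K² + K = K + K²)
(-27*18)*d(-1, 5) = (-27*18)*(-(1 - 1)) = -(-486)*0 = -486*0 = 0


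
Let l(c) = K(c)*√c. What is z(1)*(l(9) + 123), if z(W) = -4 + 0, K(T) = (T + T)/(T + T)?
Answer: -504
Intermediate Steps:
K(T) = 1 (K(T) = (2*T)/((2*T)) = (2*T)*(1/(2*T)) = 1)
z(W) = -4
l(c) = √c (l(c) = 1*√c = √c)
z(1)*(l(9) + 123) = -4*(√9 + 123) = -4*(3 + 123) = -4*126 = -504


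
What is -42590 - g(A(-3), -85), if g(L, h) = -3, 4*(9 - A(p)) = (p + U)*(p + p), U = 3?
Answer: -42587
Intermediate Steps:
A(p) = 9 - p*(3 + p)/2 (A(p) = 9 - (p + 3)*(p + p)/4 = 9 - (3 + p)*2*p/4 = 9 - p*(3 + p)/2)
-42590 - g(A(-3), -85) = -42590 - 1*(-3) = -42590 + 3 = -42587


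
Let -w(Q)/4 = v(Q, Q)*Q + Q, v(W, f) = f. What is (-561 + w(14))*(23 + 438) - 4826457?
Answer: -5472318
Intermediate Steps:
w(Q) = -4*Q - 4*Q² (w(Q) = -4*(Q*Q + Q) = -4*(Q² + Q) = -4*(Q + Q²) = -4*Q - 4*Q²)
(-561 + w(14))*(23 + 438) - 4826457 = (-561 - 4*14*(1 + 14))*(23 + 438) - 4826457 = (-561 - 4*14*15)*461 - 4826457 = (-561 - 840)*461 - 4826457 = -1401*461 - 4826457 = -645861 - 4826457 = -5472318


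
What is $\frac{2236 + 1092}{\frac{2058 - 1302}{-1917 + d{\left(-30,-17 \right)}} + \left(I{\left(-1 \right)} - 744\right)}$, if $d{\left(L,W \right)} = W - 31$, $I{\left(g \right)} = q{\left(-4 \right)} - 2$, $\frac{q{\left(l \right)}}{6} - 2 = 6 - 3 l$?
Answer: $- \frac{1089920}{205141} \approx -5.313$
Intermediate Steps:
$q{\left(l \right)} = 48 - 18 l$ ($q{\left(l \right)} = 12 + 6 \left(6 - 3 l\right) = 12 - \left(-36 + 18 l\right) = 48 - 18 l$)
$I{\left(g \right)} = 118$ ($I{\left(g \right)} = \left(48 - -72\right) - 2 = \left(48 + 72\right) - 2 = 120 - 2 = 118$)
$d{\left(L,W \right)} = -31 + W$
$\frac{2236 + 1092}{\frac{2058 - 1302}{-1917 + d{\left(-30,-17 \right)}} + \left(I{\left(-1 \right)} - 744\right)} = \frac{2236 + 1092}{\frac{2058 - 1302}{-1917 - 48} + \left(118 - 744\right)} = \frac{3328}{\frac{756}{-1917 - 48} + \left(118 - 744\right)} = \frac{3328}{\frac{756}{-1965} - 626} = \frac{3328}{756 \left(- \frac{1}{1965}\right) - 626} = \frac{3328}{- \frac{252}{655} - 626} = \frac{3328}{- \frac{410282}{655}} = 3328 \left(- \frac{655}{410282}\right) = - \frac{1089920}{205141}$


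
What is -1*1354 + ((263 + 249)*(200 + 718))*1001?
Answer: 470484662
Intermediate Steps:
-1*1354 + ((263 + 249)*(200 + 718))*1001 = -1354 + (512*918)*1001 = -1354 + 470016*1001 = -1354 + 470486016 = 470484662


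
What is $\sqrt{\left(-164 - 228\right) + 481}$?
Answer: $\sqrt{89} \approx 9.434$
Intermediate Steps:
$\sqrt{\left(-164 - 228\right) + 481} = \sqrt{-392 + 481} = \sqrt{89}$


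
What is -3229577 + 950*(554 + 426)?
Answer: -2298577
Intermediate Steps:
-3229577 + 950*(554 + 426) = -3229577 + 950*980 = -3229577 + 931000 = -2298577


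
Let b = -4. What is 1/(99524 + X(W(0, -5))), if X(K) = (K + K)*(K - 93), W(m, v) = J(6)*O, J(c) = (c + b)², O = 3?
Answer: 1/97580 ≈ 1.0248e-5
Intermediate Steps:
J(c) = (-4 + c)² (J(c) = (c - 4)² = (-4 + c)²)
W(m, v) = 12 (W(m, v) = (-4 + 6)²*3 = 2²*3 = 4*3 = 12)
X(K) = 2*K*(-93 + K) (X(K) = (2*K)*(-93 + K) = 2*K*(-93 + K))
1/(99524 + X(W(0, -5))) = 1/(99524 + 2*12*(-93 + 12)) = 1/(99524 + 2*12*(-81)) = 1/(99524 - 1944) = 1/97580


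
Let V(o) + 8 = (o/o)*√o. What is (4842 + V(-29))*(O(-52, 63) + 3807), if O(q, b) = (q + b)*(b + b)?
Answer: 25102962 + 5193*I*√29 ≈ 2.5103e+7 + 27965.0*I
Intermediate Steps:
V(o) = -8 + √o (V(o) = -8 + (o/o)*√o = -8 + 1*√o = -8 + √o)
O(q, b) = 2*b*(b + q) (O(q, b) = (b + q)*(2*b) = 2*b*(b + q))
(4842 + V(-29))*(O(-52, 63) + 3807) = (4842 + (-8 + √(-29)))*(2*63*(63 - 52) + 3807) = (4842 + (-8 + I*√29))*(2*63*11 + 3807) = (4834 + I*√29)*(1386 + 3807) = (4834 + I*√29)*5193 = 25102962 + 5193*I*√29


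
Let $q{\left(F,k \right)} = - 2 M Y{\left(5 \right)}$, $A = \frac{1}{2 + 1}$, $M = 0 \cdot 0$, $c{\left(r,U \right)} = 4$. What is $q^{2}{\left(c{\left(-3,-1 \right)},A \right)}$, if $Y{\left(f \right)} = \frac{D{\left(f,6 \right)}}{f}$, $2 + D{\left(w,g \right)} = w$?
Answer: $0$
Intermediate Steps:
$D{\left(w,g \right)} = -2 + w$
$M = 0$
$Y{\left(f \right)} = \frac{-2 + f}{f}$
$A = \frac{1}{3} \approx 0.33333$
$q{\left(F,k \right)} = 0$ ($q{\left(F,k \right)} = \left(-2\right) 0 \frac{-2 + 5}{5} = 0 \cdot \frac{1}{5} \cdot 3 = 0 \cdot \frac{3}{5} = 0$)
$q^{2}{\left(c{\left(-3,-1 \right)},A \right)} = 0^{2} = 0$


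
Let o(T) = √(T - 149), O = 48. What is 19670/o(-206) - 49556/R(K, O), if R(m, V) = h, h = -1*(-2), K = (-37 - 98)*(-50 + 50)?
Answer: -24778 - 3934*I*√355/71 ≈ -24778.0 - 1044.0*I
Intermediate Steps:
K = 0 (K = -135*0 = 0)
o(T) = √(-149 + T)
h = 2
R(m, V) = 2
19670/o(-206) - 49556/R(K, O) = 19670/(√(-149 - 206)) - 49556/2 = 19670/(√(-355)) - 49556*½ = 19670/((I*√355)) - 24778 = 19670*(-I*√355/355) - 24778 = -3934*I*√355/71 - 24778 = -24778 - 3934*I*√355/71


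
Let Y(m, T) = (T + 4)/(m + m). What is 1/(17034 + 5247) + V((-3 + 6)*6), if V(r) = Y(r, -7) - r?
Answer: -1611655/89124 ≈ -18.083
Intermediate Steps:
Y(m, T) = (4 + T)/(2*m) (Y(m, T) = (4 + T)/((2*m)) = (4 + T)*(1/(2*m)) = (4 + T)/(2*m))
V(r) = -r - 3/(2*r) (V(r) = (4 - 7)/(2*r) - r = (½)*(-3)/r - r = -3/(2*r) - r = -r - 3/(2*r))
1/(17034 + 5247) + V((-3 + 6)*6) = 1/(17034 + 5247) + (-(-3 + 6)*6 - 3*1/(6*(-3 + 6))/2) = 1/22281 + (-3*6 - 3/(2*(3*6))) = 1/22281 + (-1*18 - 3/2/18) = 1/22281 + (-18 - 3/2*1/18) = 1/22281 + (-18 - 1/12) = 1/22281 - 217/12 = -1611655/89124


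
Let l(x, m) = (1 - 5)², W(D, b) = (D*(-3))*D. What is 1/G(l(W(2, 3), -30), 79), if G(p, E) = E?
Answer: 1/79 ≈ 0.012658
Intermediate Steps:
W(D, b) = -3*D² (W(D, b) = (-3*D)*D = -3*D²)
l(x, m) = 16 (l(x, m) = (-4)² = 16)
1/G(l(W(2, 3), -30), 79) = 1/79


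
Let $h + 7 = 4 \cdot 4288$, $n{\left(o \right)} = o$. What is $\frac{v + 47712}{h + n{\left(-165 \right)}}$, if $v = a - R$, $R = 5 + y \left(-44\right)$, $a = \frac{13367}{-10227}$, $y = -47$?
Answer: $\frac{233368343}{86827230} \approx 2.6877$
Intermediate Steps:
$a = - \frac{13367}{10227}$ ($a = 13367 \left(- \frac{1}{10227}\right) = - \frac{13367}{10227} \approx -1.307$)
$R = 2073$ ($R = 5 - -2068 = 5 + 2068 = 2073$)
$h = 17145$ ($h = -7 + 4 \cdot 4288 = -7 + 17152 = 17145$)
$v = - \frac{21213938}{10227}$ ($v = - \frac{13367}{10227} - 2073 = - \frac{21213938}{10227} \approx -2074.3$)
$\frac{v + 47712}{h + n{\left(-165 \right)}} = \frac{- \frac{21213938}{10227} + 47712}{17145 - 165} = \frac{466736686}{10227 \cdot 16980} = \frac{466736686}{10227} \cdot \frac{1}{16980} = \frac{233368343}{86827230}$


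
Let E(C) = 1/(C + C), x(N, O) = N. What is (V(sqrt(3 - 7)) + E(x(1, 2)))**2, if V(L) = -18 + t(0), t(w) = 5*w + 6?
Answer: 529/4 ≈ 132.25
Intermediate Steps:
t(w) = 6 + 5*w
V(L) = -12 (V(L) = -18 + (6 + 5*0) = -18 + (6 + 0) = -18 + 6 = -12)
E(C) = 1/(2*C)
(V(sqrt(3 - 7)) + E(x(1, 2)))**2 = (-12 + (1/2)/1)**2 = (-12 + (1/2)*1)**2 = (-12 + 1/2)**2 = (-23/2)**2 = 529/4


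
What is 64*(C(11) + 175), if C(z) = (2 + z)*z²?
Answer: 111872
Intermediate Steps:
C(z) = z²*(2 + z)
64*(C(11) + 175) = 64*(11²*(2 + 11) + 175) = 64*(121*13 + 175) = 64*(1573 + 175) = 64*1748 = 111872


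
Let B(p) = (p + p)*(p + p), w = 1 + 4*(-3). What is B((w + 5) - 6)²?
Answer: 331776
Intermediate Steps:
w = -11 (w = 1 - 12 = -11)
B(p) = 4*p² (B(p) = (2*p)*(2*p) = 4*p²)
B((w + 5) - 6)² = (4*((-11 + 5) - 6)²)² = (4*(-6 - 6)²)² = (4*(-12)²)² = (4*144)² = 576² = 331776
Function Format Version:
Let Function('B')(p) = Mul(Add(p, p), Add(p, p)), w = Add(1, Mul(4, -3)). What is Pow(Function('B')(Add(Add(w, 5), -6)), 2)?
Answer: 331776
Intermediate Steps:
w = -11 (w = Add(1, -12) = -11)
Function('B')(p) = Mul(4, Pow(p, 2)) (Function('B')(p) = Mul(Mul(2, p), Mul(2, p)) = Mul(4, Pow(p, 2)))
Pow(Function('B')(Add(Add(w, 5), -6)), 2) = Pow(Mul(4, Pow(Add(Add(-11, 5), -6), 2)), 2) = Pow(Mul(4, Pow(Add(-6, -6), 2)), 2) = Pow(Mul(4, Pow(-12, 2)), 2) = Pow(Mul(4, 144), 2) = Pow(576, 2) = 331776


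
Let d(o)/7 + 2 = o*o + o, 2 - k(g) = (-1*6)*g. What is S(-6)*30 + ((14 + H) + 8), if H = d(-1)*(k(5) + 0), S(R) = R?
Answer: -606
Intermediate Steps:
k(g) = 2 + 6*g (k(g) = 2 - (-1*6)*g = 2 - (-6)*g = 2 + 6*g)
d(o) = -14 + 7*o + 7*o**2 (d(o) = -14 + 7*(o*o + o) = -14 + 7*(o**2 + o) = -14 + 7*(o + o**2) = -14 + (7*o + 7*o**2) = -14 + 7*o + 7*o**2)
H = -448 (H = (-14 + 7*(-1) + 7*(-1)**2)*((2 + 6*5) + 0) = (-14 - 7 + 7*1)*((2 + 30) + 0) = (-14 - 7 + 7)*(32 + 0) = -14*32 = -448)
S(-6)*30 + ((14 + H) + 8) = -6*30 + ((14 - 448) + 8) = -180 + (-434 + 8) = -180 - 426 = -606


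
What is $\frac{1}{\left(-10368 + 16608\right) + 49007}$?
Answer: $\frac{1}{55247} \approx 1.8101 \cdot 10^{-5}$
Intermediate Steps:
$\frac{1}{\left(-10368 + 16608\right) + 49007} = \frac{1}{6240 + 49007} = \frac{1}{55247}$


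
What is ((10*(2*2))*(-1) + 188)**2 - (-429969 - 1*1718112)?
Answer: 2169985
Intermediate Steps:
((10*(2*2))*(-1) + 188)**2 - (-429969 - 1*1718112) = ((10*4)*(-1) + 188)**2 - (-429969 - 1718112) = (40*(-1) + 188)**2 - 1*(-2148081) = (-40 + 188)**2 + 2148081 = 148**2 + 2148081 = 21904 + 2148081 = 2169985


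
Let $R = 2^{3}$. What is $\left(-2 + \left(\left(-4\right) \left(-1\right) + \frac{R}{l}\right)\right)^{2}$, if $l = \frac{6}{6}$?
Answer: $100$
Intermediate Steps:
$l = 1$ ($l = 6 \cdot \frac{1}{6} = 1$)
$R = 8$
$\left(-2 + \left(\left(-4\right) \left(-1\right) + \frac{R}{l}\right)\right)^{2} = \left(-2 - \left(-4 - \frac{8}{1}\right)\right)^{2} = \left(-2 + \left(4 + 8 \cdot 1\right)\right)^{2} = \left(-2 + \left(4 + 8\right)\right)^{2} = \left(-2 + 12\right)^{2} = 10^{2} = 100$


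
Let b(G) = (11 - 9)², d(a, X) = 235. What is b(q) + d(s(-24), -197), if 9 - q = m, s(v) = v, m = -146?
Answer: 239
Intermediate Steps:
q = 155 (q = 9 - 1*(-146) = 9 + 146 = 155)
b(G) = 4 (b(G) = 2² = 4)
b(q) + d(s(-24), -197) = 4 + 235 = 239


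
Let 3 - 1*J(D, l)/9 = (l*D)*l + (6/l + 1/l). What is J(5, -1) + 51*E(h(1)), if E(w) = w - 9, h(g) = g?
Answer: -363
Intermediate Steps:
J(D, l) = 27 - 63/l - 9*D*l² (J(D, l) = 27 - 9*((l*D)*l + (6/l + 1/l)) = 27 - 9*((D*l)*l + (6/l + 1/l)) = 27 - 9*(D*l² + 7/l) = 27 - 9*(7/l + D*l²) = 27 + (-63/l - 9*D*l²) = 27 - 63/l - 9*D*l²)
E(w) = -9 + w
J(5, -1) + 51*E(h(1)) = (27 - 63/(-1) - 9*5*(-1)²) + 51*(-9 + 1) = (27 - 63*(-1) - 9*5*1) + 51*(-8) = (27 + 63 - 45) - 408 = 45 - 408 = -363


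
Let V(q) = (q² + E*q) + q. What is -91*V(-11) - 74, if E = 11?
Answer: 927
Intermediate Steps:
V(q) = q² + 12*q (V(q) = (q² + 11*q) + q = q² + 12*q)
-91*V(-11) - 74 = -(-1001)*(12 - 11) - 74 = -(-1001) - 74 = -91*(-11) - 74 = 1001 - 74 = 927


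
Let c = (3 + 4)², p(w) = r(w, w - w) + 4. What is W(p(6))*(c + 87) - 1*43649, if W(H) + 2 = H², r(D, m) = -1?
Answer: -42697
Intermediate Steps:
p(w) = 3 (p(w) = -1 + 4 = 3)
W(H) = -2 + H²
c = 49 (c = 7² = 49)
W(p(6))*(c + 87) - 1*43649 = (-2 + 3²)*(49 + 87) - 1*43649 = (-2 + 9)*136 - 43649 = 7*136 - 43649 = 952 - 43649 = -42697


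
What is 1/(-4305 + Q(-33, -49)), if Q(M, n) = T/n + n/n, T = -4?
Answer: -49/210892 ≈ -0.00023235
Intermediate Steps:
Q(M, n) = 1 - 4/n (Q(M, n) = -4/n + n/n = -4/n + 1 = 1 - 4/n)
1/(-4305 + Q(-33, -49)) = 1/(-4305 + (-4 - 49)/(-49)) = 1/(-4305 - 1/49*(-53)) = 1/(-4305 + 53/49) = 1/(-210892/49) = -49/210892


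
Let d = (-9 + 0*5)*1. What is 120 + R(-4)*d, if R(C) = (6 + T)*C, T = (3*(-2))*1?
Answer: 120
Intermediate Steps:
T = -6 (T = -6*1 = -6)
R(C) = 0 (R(C) = (6 - 6)*C = 0*C = 0)
d = -9 (d = (-9 + 0)*1 = -9*1 = -9)
120 + R(-4)*d = 120 + 0*(-9) = 120 + 0 = 120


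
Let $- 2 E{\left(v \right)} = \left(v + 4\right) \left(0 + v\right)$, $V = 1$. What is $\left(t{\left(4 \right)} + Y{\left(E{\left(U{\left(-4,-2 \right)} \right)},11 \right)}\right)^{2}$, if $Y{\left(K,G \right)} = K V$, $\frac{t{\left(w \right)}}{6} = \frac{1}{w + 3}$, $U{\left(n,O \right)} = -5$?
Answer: $\frac{529}{196} \approx 2.699$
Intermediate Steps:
$t{\left(w \right)} = \frac{6}{3 + w}$ ($t{\left(w \right)} = \frac{6}{w + 3} = \frac{6}{3 + w}$)
$E{\left(v \right)} = - \frac{v \left(4 + v\right)}{2}$ ($E{\left(v \right)} = - \frac{\left(v + 4\right) \left(0 + v\right)}{2} = - \frac{\left(4 + v\right) v}{2} = - \frac{v \left(4 + v\right)}{2}$)
$Y{\left(K,G \right)} = K$ ($Y{\left(K,G \right)} = K 1 = K$)
$\left(t{\left(4 \right)} + Y{\left(E{\left(U{\left(-4,-2 \right)} \right)},11 \right)}\right)^{2} = \left(\frac{6}{3 + 4} - - \frac{5 \left(4 - 5\right)}{2}\right)^{2} = \left(\frac{6}{7} - \left(- \frac{5}{2}\right) \left(-1\right)\right)^{2} = \left(6 \cdot \frac{1}{7} - \frac{5}{2}\right)^{2} = \left(\frac{6}{7} - \frac{5}{2}\right)^{2} = \left(- \frac{23}{14}\right)^{2} = \frac{529}{196}$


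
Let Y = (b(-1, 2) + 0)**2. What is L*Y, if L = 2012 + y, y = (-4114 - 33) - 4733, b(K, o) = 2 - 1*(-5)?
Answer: -336532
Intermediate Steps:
b(K, o) = 7 (b(K, o) = 2 + 5 = 7)
y = -8880 (y = -4147 - 4733 = -8880)
L = -6868 (L = 2012 - 8880 = -6868)
Y = 49 (Y = (7 + 0)**2 = 7**2 = 49)
L*Y = -6868*49 = -336532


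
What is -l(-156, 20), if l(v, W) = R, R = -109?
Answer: 109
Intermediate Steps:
l(v, W) = -109
-l(-156, 20) = -1*(-109) = 109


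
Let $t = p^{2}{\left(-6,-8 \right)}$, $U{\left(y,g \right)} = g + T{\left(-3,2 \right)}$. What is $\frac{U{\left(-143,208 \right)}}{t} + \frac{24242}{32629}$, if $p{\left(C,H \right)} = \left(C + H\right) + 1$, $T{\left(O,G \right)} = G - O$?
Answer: $\frac{11046875}{5514301} \approx 2.0033$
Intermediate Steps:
$U{\left(y,g \right)} = 5 + g$ ($U{\left(y,g \right)} = g + \left(2 - -3\right) = g + \left(2 + 3\right) = g + 5 = 5 + g$)
$p{\left(C,H \right)} = 1 + C + H$
$t = 169$ ($t = \left(1 - 6 - 8\right)^{2} = \left(-13\right)^{2} = 169$)
$\frac{U{\left(-143,208 \right)}}{t} + \frac{24242}{32629} = \frac{5 + 208}{169} + \frac{24242}{32629} = 213 \cdot \frac{1}{169} + 24242 \cdot \frac{1}{32629} = \frac{213}{169} + \frac{24242}{32629} = \frac{11046875}{5514301}$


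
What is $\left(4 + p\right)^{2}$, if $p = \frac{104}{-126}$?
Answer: $\frac{40000}{3969} \approx 10.078$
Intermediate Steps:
$p = - \frac{52}{63}$ ($p = 104 \left(- \frac{1}{126}\right) = - \frac{52}{63} \approx -0.8254$)
$\left(4 + p\right)^{2} = \left(4 - \frac{52}{63}\right)^{2} = \left(\frac{200}{63}\right)^{2} = \frac{40000}{3969}$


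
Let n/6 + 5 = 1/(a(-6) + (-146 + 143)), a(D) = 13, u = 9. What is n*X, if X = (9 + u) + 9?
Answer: -3969/5 ≈ -793.80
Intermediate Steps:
n = -147/5 (n = -30 + 6/(13 + (-146 + 143)) = -30 + 6/(13 - 3) = -30 + 6/10 = -30 + 6*(1/10) = -30 + 3/5 = -147/5 ≈ -29.400)
X = 27 (X = (9 + 9) + 9 = 18 + 9 = 27)
n*X = -147/5*27 = -3969/5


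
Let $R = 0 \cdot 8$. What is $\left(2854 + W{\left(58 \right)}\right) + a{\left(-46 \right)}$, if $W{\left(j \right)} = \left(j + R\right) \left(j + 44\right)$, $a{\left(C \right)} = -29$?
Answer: $8741$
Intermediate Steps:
$R = 0$
$W{\left(j \right)} = j \left(44 + j\right)$ ($W{\left(j \right)} = \left(j + 0\right) \left(j + 44\right) = j \left(44 + j\right)$)
$\left(2854 + W{\left(58 \right)}\right) + a{\left(-46 \right)} = \left(2854 + 58 \left(44 + 58\right)\right) - 29 = \left(2854 + 58 \cdot 102\right) - 29 = \left(2854 + 5916\right) - 29 = 8770 - 29 = 8741$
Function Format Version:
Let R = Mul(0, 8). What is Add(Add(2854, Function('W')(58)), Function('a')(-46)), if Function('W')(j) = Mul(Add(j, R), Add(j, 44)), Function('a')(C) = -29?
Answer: 8741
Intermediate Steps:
R = 0
Function('W')(j) = Mul(j, Add(44, j)) (Function('W')(j) = Mul(Add(j, 0), Add(j, 44)) = Mul(j, Add(44, j)))
Add(Add(2854, Function('W')(58)), Function('a')(-46)) = Add(Add(2854, Mul(58, Add(44, 58))), -29) = Add(Add(2854, Mul(58, 102)), -29) = Add(Add(2854, 5916), -29) = Add(8770, -29) = 8741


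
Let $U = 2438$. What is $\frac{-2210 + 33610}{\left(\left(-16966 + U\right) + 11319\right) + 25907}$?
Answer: $\frac{15700}{11349} \approx 1.3834$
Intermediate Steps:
$\frac{-2210 + 33610}{\left(\left(-16966 + U\right) + 11319\right) + 25907} = \frac{-2210 + 33610}{\left(\left(-16966 + 2438\right) + 11319\right) + 25907} = \frac{31400}{\left(-14528 + 11319\right) + 25907} = \frac{31400}{-3209 + 25907} = \frac{31400}{22698} = 31400 \cdot \frac{1}{22698} = \frac{15700}{11349}$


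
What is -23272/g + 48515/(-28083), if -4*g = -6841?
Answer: -2946081419/192115803 ≈ -15.335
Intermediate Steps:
g = 6841/4 (g = -1/4*(-6841) = 6841/4 ≈ 1710.3)
-23272/g + 48515/(-28083) = -23272/6841/4 + 48515/(-28083) = -23272*4/6841 + 48515*(-1/28083) = -93088/6841 - 48515/28083 = -2946081419/192115803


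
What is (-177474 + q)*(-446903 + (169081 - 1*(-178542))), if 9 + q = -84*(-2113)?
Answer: -893520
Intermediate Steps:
q = 177483 (q = -9 - 84*(-2113) = -9 + 177492 = 177483)
(-177474 + q)*(-446903 + (169081 - 1*(-178542))) = (-177474 + 177483)*(-446903 + (169081 - 1*(-178542))) = 9*(-446903 + (169081 + 178542)) = 9*(-446903 + 347623) = 9*(-99280) = -893520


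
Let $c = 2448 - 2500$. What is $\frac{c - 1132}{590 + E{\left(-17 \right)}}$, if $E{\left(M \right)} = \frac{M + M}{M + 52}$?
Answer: $- \frac{5180}{2577} \approx -2.0101$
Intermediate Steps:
$c = -52$ ($c = 2448 - 2500 = -52$)
$E{\left(M \right)} = \frac{2 M}{52 + M}$
$\frac{c - 1132}{590 + E{\left(-17 \right)}} = \frac{-52 - 1132}{590 + 2 \left(-17\right) \frac{1}{52 - 17}} = \frac{-52 - 1132}{590 + 2 \left(-17\right) \frac{1}{35}} = - \frac{1184}{590 + 2 \left(-17\right) \frac{1}{35}} = - \frac{1184}{590 - \frac{34}{35}} = - \frac{1184}{\frac{20616}{35}} = \left(-1184\right) \frac{35}{20616} = - \frac{5180}{2577}$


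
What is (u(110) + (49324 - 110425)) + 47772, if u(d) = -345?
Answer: -13674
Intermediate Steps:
(u(110) + (49324 - 110425)) + 47772 = (-345 + (49324 - 110425)) + 47772 = (-345 - 61101) + 47772 = -61446 + 47772 = -13674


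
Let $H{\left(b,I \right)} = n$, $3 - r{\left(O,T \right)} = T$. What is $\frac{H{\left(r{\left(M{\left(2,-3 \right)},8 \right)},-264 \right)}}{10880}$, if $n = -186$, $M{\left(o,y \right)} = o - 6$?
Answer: $- \frac{93}{5440} \approx -0.017096$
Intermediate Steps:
$M{\left(o,y \right)} = -6 + o$ ($M{\left(o,y \right)} = o - 6 = -6 + o$)
$r{\left(O,T \right)} = 3 - T$
$H{\left(b,I \right)} = -186$
$\frac{H{\left(r{\left(M{\left(2,-3 \right)},8 \right)},-264 \right)}}{10880} = - \frac{186}{10880} = \left(-186\right) \frac{1}{10880} = - \frac{93}{5440}$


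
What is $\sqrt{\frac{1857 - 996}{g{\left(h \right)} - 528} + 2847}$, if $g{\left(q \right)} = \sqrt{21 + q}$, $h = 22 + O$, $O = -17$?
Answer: $\frac{\sqrt{1502355 - 2847 \sqrt{26}}}{\sqrt{528 - \sqrt{26}}} \approx 53.342$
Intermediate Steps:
$h = 5$ ($h = 22 - 17 = 5$)
$\sqrt{\frac{1857 - 996}{g{\left(h \right)} - 528} + 2847} = \sqrt{\frac{1857 - 996}{\sqrt{21 + 5} - 528} + 2847} = \sqrt{\frac{861}{\sqrt{26} - 528} + 2847} = \sqrt{\frac{861}{-528 + \sqrt{26}} + 2847} = \sqrt{2847 + \frac{861}{-528 + \sqrt{26}}}$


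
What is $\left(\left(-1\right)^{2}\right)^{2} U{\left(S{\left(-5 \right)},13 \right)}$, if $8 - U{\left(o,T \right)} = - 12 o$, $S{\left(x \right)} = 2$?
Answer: $32$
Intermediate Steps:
$U{\left(o,T \right)} = 8 + 12 o$ ($U{\left(o,T \right)} = 8 - - 12 o = 8 + 12 o$)
$\left(\left(-1\right)^{2}\right)^{2} U{\left(S{\left(-5 \right)},13 \right)} = \left(\left(-1\right)^{2}\right)^{2} \left(8 + 12 \cdot 2\right) = 1^{2} \left(8 + 24\right) = 1 \cdot 32 = 32$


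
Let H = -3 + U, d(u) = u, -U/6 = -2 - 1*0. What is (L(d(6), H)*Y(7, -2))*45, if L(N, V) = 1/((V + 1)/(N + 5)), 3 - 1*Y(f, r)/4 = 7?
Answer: -792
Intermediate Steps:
U = 12 (U = -6*(-2 - 1*0) = -6*(-2 + 0) = -6*(-2) = 12)
Y(f, r) = -16 (Y(f, r) = 12 - 4*7 = 12 - 28 = -16)
H = 9 (H = -3 + 12 = 9)
L(N, V) = (5 + N)/(1 + V) (L(N, V) = 1/((1 + V)/(5 + N)) = (5 + N)/(1 + V))
(L(d(6), H)*Y(7, -2))*45 = (((5 + 6)/(1 + 9))*(-16))*45 = ((11/10)*(-16))*45 = -88/5*45 = -792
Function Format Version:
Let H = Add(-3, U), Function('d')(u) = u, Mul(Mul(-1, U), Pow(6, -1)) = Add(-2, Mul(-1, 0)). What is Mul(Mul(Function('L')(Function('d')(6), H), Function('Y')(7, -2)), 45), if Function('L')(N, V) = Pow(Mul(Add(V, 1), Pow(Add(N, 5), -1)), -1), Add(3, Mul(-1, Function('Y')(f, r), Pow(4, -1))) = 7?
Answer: -792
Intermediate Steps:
U = 12 (U = Mul(-6, Add(-2, Mul(-1, 0))) = Mul(-6, Add(-2, 0)) = Mul(-6, -2) = 12)
Function('Y')(f, r) = -16 (Function('Y')(f, r) = Add(12, Mul(-4, 7)) = Add(12, -28) = -16)
H = 9 (H = Add(-3, 12) = 9)
Function('L')(N, V) = Mul(Pow(Add(1, V), -1), Add(5, N)) (Function('L')(N, V) = Pow(Mul(Add(1, V), Pow(Add(5, N), -1)), -1) = Pow(Mul(Pow(Add(5, N), -1), Add(1, V)), -1) = Mul(Pow(Add(1, V), -1), Add(5, N)))
Mul(Mul(Function('L')(Function('d')(6), H), Function('Y')(7, -2)), 45) = Mul(Mul(Mul(Pow(Add(1, 9), -1), Add(5, 6)), -16), 45) = Mul(Mul(Mul(Pow(10, -1), 11), -16), 45) = Mul(Mul(Mul(Rational(1, 10), 11), -16), 45) = Mul(Mul(Rational(11, 10), -16), 45) = Mul(Rational(-88, 5), 45) = -792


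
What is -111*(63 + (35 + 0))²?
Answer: -1066044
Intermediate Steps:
-111*(63 + (35 + 0))² = -111*(63 + 35)² = -111*98² = -111*9604 = -1066044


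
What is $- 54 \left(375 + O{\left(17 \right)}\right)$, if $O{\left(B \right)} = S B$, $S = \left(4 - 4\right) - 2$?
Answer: $-18414$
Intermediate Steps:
$S = -2$ ($S = 0 - 2 = -2$)
$O{\left(B \right)} = - 2 B$
$- 54 \left(375 + O{\left(17 \right)}\right) = - 54 \left(375 - 34\right) = \left(-54\right) 341 = -18414$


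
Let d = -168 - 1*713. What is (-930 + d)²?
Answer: 3279721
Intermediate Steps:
d = -881 (d = -168 - 713 = -881)
(-930 + d)² = (-930 - 881)² = (-1811)² = 3279721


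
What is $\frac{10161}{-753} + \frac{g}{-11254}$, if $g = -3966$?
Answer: $- \frac{18560916}{1412377} \approx -13.142$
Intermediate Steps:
$\frac{10161}{-753} + \frac{g}{-11254} = \frac{10161}{-753} - \frac{3966}{-11254} = 10161 \left(- \frac{1}{753}\right) - - \frac{1983}{5627} = - \frac{3387}{251} + \frac{1983}{5627} = - \frac{18560916}{1412377}$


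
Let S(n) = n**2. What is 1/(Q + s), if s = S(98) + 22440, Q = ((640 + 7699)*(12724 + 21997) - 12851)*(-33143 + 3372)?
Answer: -1/8619465652884 ≈ -1.1602e-13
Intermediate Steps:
Q = -8619465684928 (Q = (8339*34721 - 12851)*(-29771) = (289538419 - 12851)*(-29771) = 289525568*(-29771) = -8619465684928)
s = 32044 (s = 98**2 + 22440 = 9604 + 22440 = 32044)
1/(Q + s) = 1/(-8619465684928 + 32044) = 1/(-8619465652884) = -1/8619465652884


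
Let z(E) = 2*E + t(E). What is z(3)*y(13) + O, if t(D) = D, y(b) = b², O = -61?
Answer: 1460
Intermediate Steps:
z(E) = 3*E (z(E) = 2*E + E = 3*E)
z(3)*y(13) + O = (3*3)*13² - 61 = 9*169 - 61 = 1521 - 61 = 1460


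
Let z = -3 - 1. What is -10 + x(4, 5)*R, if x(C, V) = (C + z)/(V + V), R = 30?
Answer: -10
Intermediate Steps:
z = -4
x(C, V) = (-4 + C)/(2*V) (x(C, V) = (C - 4)/(V + V) = (-4 + C)/((2*V)) = (-4 + C)*(1/(2*V)) = (-4 + C)/(2*V))
-10 + x(4, 5)*R = -10 + ((1/2)*(-4 + 4)/5)*30 = -10 + ((1/2)*(1/5)*0)*30 = -10 + 0*30 = -10 + 0 = -10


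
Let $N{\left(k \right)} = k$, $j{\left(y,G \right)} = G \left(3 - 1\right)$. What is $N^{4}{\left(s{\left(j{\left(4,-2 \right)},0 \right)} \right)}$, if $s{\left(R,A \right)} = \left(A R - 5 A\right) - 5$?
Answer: $625$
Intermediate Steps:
$j{\left(y,G \right)} = 2 G$ ($j{\left(y,G \right)} = G 2 = 2 G$)
$s{\left(R,A \right)} = -5 - 5 A + A R$ ($s{\left(R,A \right)} = \left(- 5 A + A R\right) - 5 = -5 - 5 A + A R$)
$N^{4}{\left(s{\left(j{\left(4,-2 \right)},0 \right)} \right)} = \left(-5 - 0 + 0 \cdot 2 \left(-2\right)\right)^{4} = \left(-5 + 0 + 0 \left(-4\right)\right)^{4} = \left(-5 + 0 + 0\right)^{4} = \left(-5\right)^{4} = 625$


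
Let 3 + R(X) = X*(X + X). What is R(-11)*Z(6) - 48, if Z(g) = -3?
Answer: -765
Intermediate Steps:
R(X) = -3 + 2*X² (R(X) = -3 + X*(X + X) = -3 + X*(2*X) = -3 + 2*X²)
R(-11)*Z(6) - 48 = (-3 + 2*(-11)²)*(-3) - 48 = (-3 + 2*121)*(-3) - 48 = (-3 + 242)*(-3) - 48 = 239*(-3) - 48 = -717 - 48 = -765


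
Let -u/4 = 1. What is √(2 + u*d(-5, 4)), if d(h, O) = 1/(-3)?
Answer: √30/3 ≈ 1.8257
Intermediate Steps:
u = -4 (u = -4*1 = -4)
d(h, O) = -⅓
√(2 + u*d(-5, 4)) = √(2 - 4*(-⅓)) = √(2 + 4/3) = √(10/3) = √30/3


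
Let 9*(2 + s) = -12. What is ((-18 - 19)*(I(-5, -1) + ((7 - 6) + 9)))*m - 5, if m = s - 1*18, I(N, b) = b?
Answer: 7099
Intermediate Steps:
s = -10/3 (s = -2 + (1/9)*(-12) = -2 - 4/3 = -10/3 ≈ -3.3333)
m = -64/3 (m = -10/3 - 1*18 = -10/3 - 18 = -64/3 ≈ -21.333)
((-18 - 19)*(I(-5, -1) + ((7 - 6) + 9)))*m - 5 = ((-18 - 19)*(-1 + ((7 - 6) + 9)))*(-64/3) - 5 = -37*(-1 + (1 + 9))*(-64/3) - 5 = -37*(-1 + 10)*(-64/3) - 5 = -37*9*(-64/3) - 5 = -333*(-64/3) - 5 = 7104 - 5 = 7099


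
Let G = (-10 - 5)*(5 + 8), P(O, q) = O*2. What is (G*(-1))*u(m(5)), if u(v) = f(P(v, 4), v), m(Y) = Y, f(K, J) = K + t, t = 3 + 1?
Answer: 2730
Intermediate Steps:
t = 4
P(O, q) = 2*O
f(K, J) = 4 + K (f(K, J) = K + 4 = 4 + K)
u(v) = 4 + 2*v
G = -195 (G = -15*13 = -195)
(G*(-1))*u(m(5)) = (-195*(-1))*(4 + 2*5) = 195*(4 + 10) = 195*14 = 2730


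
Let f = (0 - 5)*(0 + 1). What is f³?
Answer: -125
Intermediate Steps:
f = -5 (f = -5*1 = -5)
f³ = (-5)³ = -125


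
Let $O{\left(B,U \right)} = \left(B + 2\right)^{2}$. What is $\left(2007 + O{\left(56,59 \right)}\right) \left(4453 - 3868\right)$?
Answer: $3142035$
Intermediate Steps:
$O{\left(B,U \right)} = \left(2 + B\right)^{2}$
$\left(2007 + O{\left(56,59 \right)}\right) \left(4453 - 3868\right) = \left(2007 + \left(2 + 56\right)^{2}\right) \left(4453 - 3868\right) = \left(2007 + 58^{2}\right) 585 = \left(2007 + 3364\right) 585 = 5371 \cdot 585 = 3142035$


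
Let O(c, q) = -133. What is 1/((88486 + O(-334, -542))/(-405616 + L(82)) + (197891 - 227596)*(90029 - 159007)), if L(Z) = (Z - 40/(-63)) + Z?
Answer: 25543436/52338282983793401 ≈ 4.8805e-10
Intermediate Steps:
L(Z) = 40/63 + 2*Z (L(Z) = (Z - 40*(-1/63)) + Z = (Z + 40/63) + Z = (40/63 + Z) + Z = 40/63 + 2*Z)
1/((88486 + O(-334, -542))/(-405616 + L(82)) + (197891 - 227596)*(90029 - 159007)) = 1/((88486 - 133)/(-405616 + (40/63 + 2*82)) + (197891 - 227596)*(90029 - 159007)) = 1/(88353/(-405616 + (40/63 + 164)) - 29705*(-68978)) = 1/(88353/(-405616 + 10372/63) + 2048991490) = 1/(88353/(-25543436/63) + 2048991490) = 1/(88353*(-63/25543436) + 2048991490) = 1/(-5566239/25543436 + 2048991490) = 1/(52338282983793401/25543436) = 25543436/52338282983793401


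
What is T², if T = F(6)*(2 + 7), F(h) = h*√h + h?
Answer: 20412 + 5832*√6 ≈ 34697.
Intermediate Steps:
F(h) = h + h^(3/2) (F(h) = h^(3/2) + h = h + h^(3/2))
T = 54 + 54*√6 (T = (6 + 6^(3/2))*(2 + 7) = (6 + 6*√6)*9 = 54 + 54*√6 ≈ 186.27)
T² = (54 + 54*√6)²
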